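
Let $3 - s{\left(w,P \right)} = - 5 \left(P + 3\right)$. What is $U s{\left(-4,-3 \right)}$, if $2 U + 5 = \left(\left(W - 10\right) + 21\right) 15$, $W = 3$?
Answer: $\frac{615}{2} \approx 307.5$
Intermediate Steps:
$U = \frac{205}{2}$ ($U = - \frac{5}{2} + \frac{\left(\left(3 - 10\right) + 21\right) 15}{2} = - \frac{5}{2} + \frac{\left(-7 + 21\right) 15}{2} = - \frac{5}{2} + \frac{14 \cdot 15}{2} = - \frac{5}{2} + \frac{1}{2} \cdot 210 = - \frac{5}{2} + 105 = \frac{205}{2} \approx 102.5$)
$s{\left(w,P \right)} = 18 + 5 P$ ($s{\left(w,P \right)} = 3 - - 5 \left(P + 3\right) = 3 - - 5 \left(3 + P\right) = 3 - \left(-15 - 5 P\right) = 3 + \left(15 + 5 P\right) = 18 + 5 P$)
$U s{\left(-4,-3 \right)} = \frac{205 \left(18 + 5 \left(-3\right)\right)}{2} = \frac{205 \left(18 - 15\right)}{2} = \frac{205}{2} \cdot 3 = \frac{615}{2}$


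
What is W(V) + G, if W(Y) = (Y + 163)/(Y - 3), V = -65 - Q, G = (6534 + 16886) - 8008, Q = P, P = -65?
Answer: 46073/3 ≈ 15358.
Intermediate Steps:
Q = -65
G = 15412 (G = 23420 - 8008 = 15412)
V = 0 (V = -65 - 1*(-65) = -65 + 65 = 0)
W(Y) = (163 + Y)/(-3 + Y)
W(V) + G = (163 + 0)/(-3 + 0) + 15412 = 163/(-3) + 15412 = -⅓*163 + 15412 = -163/3 + 15412 = 46073/3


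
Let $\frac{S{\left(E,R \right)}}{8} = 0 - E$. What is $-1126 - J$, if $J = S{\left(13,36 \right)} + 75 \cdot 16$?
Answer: $-2222$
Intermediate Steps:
$S{\left(E,R \right)} = - 8 E$ ($S{\left(E,R \right)} = 8 \left(0 - E\right) = 8 \left(- E\right) = - 8 E$)
$J = 1096$ ($J = \left(-8\right) 13 + 75 \cdot 16 = -104 + 1200 = 1096$)
$-1126 - J = -1126 - 1096 = -2222$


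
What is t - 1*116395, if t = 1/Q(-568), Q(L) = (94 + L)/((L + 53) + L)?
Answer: -18390049/158 ≈ -1.1639e+5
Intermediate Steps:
Q(L) = (94 + L)/(53 + 2*L) (Q(L) = (94 + L)/((53 + L) + L) = (94 + L)/(53 + 2*L))
t = 361/158 (t = 1/((94 - 568)/(53 + 2*(-568))) = 1/(-474/(53 - 1136)) = 1/(-474/(-1083)) = 1/(-1/1083*(-474)) = 1/(158/361) = 361/158 ≈ 2.2848)
t - 1*116395 = 361/158 - 1*116395 = 361/158 - 116395 = -18390049/158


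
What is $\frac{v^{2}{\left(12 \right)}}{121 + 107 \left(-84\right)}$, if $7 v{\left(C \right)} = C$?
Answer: $- \frac{144}{434483} \approx -0.00033143$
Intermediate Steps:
$v{\left(C \right)} = \frac{C}{7}$
$\frac{v^{2}{\left(12 \right)}}{121 + 107 \left(-84\right)} = \frac{\left(\frac{1}{7} \cdot 12\right)^{2}}{121 + 107 \left(-84\right)} = \frac{\left(\frac{12}{7}\right)^{2}}{121 - 8988} = \frac{144}{49 \left(-8867\right)} = \frac{144}{49} \left(- \frac{1}{8867}\right) = - \frac{144}{434483}$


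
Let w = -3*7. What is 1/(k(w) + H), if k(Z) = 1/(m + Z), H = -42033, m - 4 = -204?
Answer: -221/9289294 ≈ -2.3791e-5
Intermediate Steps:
m = -200 (m = 4 - 204 = -200)
w = -21
k(Z) = 1/(-200 + Z)
1/(k(w) + H) = 1/(1/(-200 - 21) - 42033) = 1/(1/(-221) - 42033) = 1/(-1/221 - 42033) = 1/(-9289294/221) = -221/9289294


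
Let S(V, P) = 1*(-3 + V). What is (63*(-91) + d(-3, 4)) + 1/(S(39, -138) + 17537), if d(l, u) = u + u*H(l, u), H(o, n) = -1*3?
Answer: -100886592/17573 ≈ -5741.0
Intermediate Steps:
S(V, P) = -3 + V
H(o, n) = -3
d(l, u) = -2*u (d(l, u) = u + u*(-3) = u - 3*u = -2*u)
(63*(-91) + d(-3, 4)) + 1/(S(39, -138) + 17537) = (63*(-91) - 2*4) + 1/((-3 + 39) + 17537) = (-5733 - 8) + 1/(36 + 17537) = -5741 + 1/17573 = -100886592/17573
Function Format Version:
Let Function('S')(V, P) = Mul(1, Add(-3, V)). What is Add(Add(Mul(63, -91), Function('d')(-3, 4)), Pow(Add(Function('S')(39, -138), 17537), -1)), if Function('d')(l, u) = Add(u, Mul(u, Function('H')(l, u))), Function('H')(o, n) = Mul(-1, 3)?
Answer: Rational(-100886592, 17573) ≈ -5741.0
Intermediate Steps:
Function('S')(V, P) = Add(-3, V)
Function('H')(o, n) = -3
Function('d')(l, u) = Mul(-2, u) (Function('d')(l, u) = Add(u, Mul(u, -3)) = Add(u, Mul(-3, u)) = Mul(-2, u))
Add(Add(Mul(63, -91), Function('d')(-3, 4)), Pow(Add(Function('S')(39, -138), 17537), -1)) = Add(Add(Mul(63, -91), Mul(-2, 4)), Pow(Add(Add(-3, 39), 17537), -1)) = Add(Add(-5733, -8), Pow(Add(36, 17537), -1)) = Add(-5741, Pow(17573, -1)) = Add(-5741, Rational(1, 17573)) = Rational(-100886592, 17573)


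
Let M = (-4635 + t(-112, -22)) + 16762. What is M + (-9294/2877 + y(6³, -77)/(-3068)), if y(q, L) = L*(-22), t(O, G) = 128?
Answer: 18022839425/1471106 ≈ 12251.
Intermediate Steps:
y(q, L) = -22*L
M = 12255 (M = (-4635 + 128) + 16762 = -4507 + 16762 = 12255)
M + (-9294/2877 + y(6³, -77)/(-3068)) = 12255 + (-9294/2877 - 22*(-77)/(-3068)) = 12255 + (-9294*1/2877 + 1694*(-1/3068)) = 12255 + (-3098/959 - 847/1534) = 12255 - 5564605/1471106 = 18022839425/1471106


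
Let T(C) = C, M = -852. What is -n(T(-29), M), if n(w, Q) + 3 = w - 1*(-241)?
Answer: -209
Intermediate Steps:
n(w, Q) = 238 + w (n(w, Q) = -3 + (w - 1*(-241)) = -3 + (w + 241) = -3 + (241 + w) = 238 + w)
-n(T(-29), M) = -(238 - 29) = -1*209 = -209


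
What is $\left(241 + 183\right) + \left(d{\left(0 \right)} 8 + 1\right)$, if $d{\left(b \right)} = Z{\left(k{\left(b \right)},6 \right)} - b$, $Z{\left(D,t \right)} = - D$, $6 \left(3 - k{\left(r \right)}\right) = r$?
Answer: $401$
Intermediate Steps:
$k{\left(r \right)} = 3 - \frac{r}{6}$
$d{\left(b \right)} = -3 - \frac{5 b}{6}$ ($d{\left(b \right)} = - (3 - \frac{b}{6}) - b = \left(-3 + \frac{b}{6}\right) - b = -3 - \frac{5 b}{6}$)
$\left(241 + 183\right) + \left(d{\left(0 \right)} 8 + 1\right) = \left(241 + 183\right) + \left(\left(-3 - 0\right) 8 + 1\right) = 424 + \left(\left(-3 + 0\right) 8 + 1\right) = 424 + \left(\left(-3\right) 8 + 1\right) = 424 + \left(-24 + 1\right) = 424 - 23 = 401$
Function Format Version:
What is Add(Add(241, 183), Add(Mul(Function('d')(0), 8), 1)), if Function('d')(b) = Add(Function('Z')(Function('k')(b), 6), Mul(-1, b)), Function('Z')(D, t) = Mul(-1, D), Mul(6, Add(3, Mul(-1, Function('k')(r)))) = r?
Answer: 401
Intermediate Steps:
Function('k')(r) = Add(3, Mul(Rational(-1, 6), r))
Function('d')(b) = Add(-3, Mul(Rational(-5, 6), b)) (Function('d')(b) = Add(Mul(-1, Add(3, Mul(Rational(-1, 6), b))), Mul(-1, b)) = Add(Add(-3, Mul(Rational(1, 6), b)), Mul(-1, b)) = Add(-3, Mul(Rational(-5, 6), b)))
Add(Add(241, 183), Add(Mul(Function('d')(0), 8), 1)) = Add(Add(241, 183), Add(Mul(Add(-3, Mul(Rational(-5, 6), 0)), 8), 1)) = Add(424, Add(Mul(Add(-3, 0), 8), 1)) = Add(424, Add(Mul(-3, 8), 1)) = Add(424, Add(-24, 1)) = Add(424, -23) = 401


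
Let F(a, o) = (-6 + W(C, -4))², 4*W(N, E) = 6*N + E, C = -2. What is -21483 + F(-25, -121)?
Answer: -21383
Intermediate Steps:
W(N, E) = E/4 + 3*N/2 (W(N, E) = (6*N + E)/4 = (E + 6*N)/4 = E/4 + 3*N/2)
F(a, o) = 100 (F(a, o) = (-6 + ((¼)*(-4) + (3/2)*(-2)))² = (-6 + (-1 - 3))² = (-6 - 4)² = (-10)² = 100)
-21483 + F(-25, -121) = -21483 + 100 = -21383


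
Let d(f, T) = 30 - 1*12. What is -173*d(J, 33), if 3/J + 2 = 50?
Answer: -3114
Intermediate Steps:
J = 1/16 (J = 3/(-2 + 50) = 3/48 = 3*(1/48) = 1/16 ≈ 0.062500)
d(f, T) = 18 (d(f, T) = 30 - 12 = 18)
-173*d(J, 33) = -173*18 = -3114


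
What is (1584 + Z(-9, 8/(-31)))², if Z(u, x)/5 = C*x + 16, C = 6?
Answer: 2636206336/961 ≈ 2.7432e+6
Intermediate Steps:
Z(u, x) = 80 + 30*x (Z(u, x) = 5*(6*x + 16) = 5*(16 + 6*x) = 80 + 30*x)
(1584 + Z(-9, 8/(-31)))² = (1584 + (80 + 30*(8/(-31))))² = (1584 + (80 + 30*(8*(-1/31))))² = (1584 + (80 + 30*(-8/31)))² = (1584 + (80 - 240/31))² = (1584 + 2240/31)² = (51344/31)² = 2636206336/961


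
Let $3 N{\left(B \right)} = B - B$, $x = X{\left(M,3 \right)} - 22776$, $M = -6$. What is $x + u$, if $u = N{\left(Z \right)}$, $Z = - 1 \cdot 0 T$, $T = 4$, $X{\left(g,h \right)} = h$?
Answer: $-22773$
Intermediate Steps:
$x = -22773$ ($x = 3 - 22776 = -22773$)
$Z = 0$ ($Z = - 1 \cdot 0 \cdot 4 = - 0 \cdot 4 = \left(-1\right) 0 = 0$)
$N{\left(B \right)} = 0$ ($N{\left(B \right)} = \frac{B - B}{3} = \frac{1}{3} \cdot 0 = 0$)
$u = 0$
$x + u = -22773 + 0 = -22773$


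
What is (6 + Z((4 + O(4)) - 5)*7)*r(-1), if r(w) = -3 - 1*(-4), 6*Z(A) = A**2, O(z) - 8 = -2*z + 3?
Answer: 32/3 ≈ 10.667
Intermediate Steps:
O(z) = 11 - 2*z (O(z) = 8 + (-2*z + 3) = 8 + (3 - 2*z) = 11 - 2*z)
Z(A) = A**2/6
r(w) = 1 (r(w) = -3 + 4 = 1)
(6 + Z((4 + O(4)) - 5)*7)*r(-1) = (6 + (((4 + (11 - 2*4)) - 5)**2/6)*7)*1 = (6 + (((4 + (11 - 8)) - 5)**2/6)*7)*1 = (6 + (((4 + 3) - 5)**2/6)*7)*1 = (6 + ((7 - 5)**2/6)*7)*1 = (6 + ((1/6)*2**2)*7)*1 = (6 + ((1/6)*4)*7)*1 = (6 + (2/3)*7)*1 = (6 + 14/3)*1 = (32/3)*1 = 32/3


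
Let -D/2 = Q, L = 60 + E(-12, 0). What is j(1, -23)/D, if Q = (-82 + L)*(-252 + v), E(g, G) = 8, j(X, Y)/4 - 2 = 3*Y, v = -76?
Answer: 67/2296 ≈ 0.029181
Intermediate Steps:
j(X, Y) = 8 + 12*Y (j(X, Y) = 8 + 4*(3*Y) = 8 + 12*Y)
L = 68 (L = 60 + 8 = 68)
Q = 4592 (Q = (-82 + 68)*(-252 - 76) = -14*(-328) = 4592)
D = -9184 (D = -2*4592 = -9184)
j(1, -23)/D = (8 + 12*(-23))/(-9184) = (8 - 276)*(-1/9184) = -268*(-1/9184) = 67/2296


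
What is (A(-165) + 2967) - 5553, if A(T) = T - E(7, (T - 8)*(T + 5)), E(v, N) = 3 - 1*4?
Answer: -2750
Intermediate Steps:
E(v, N) = -1 (E(v, N) = 3 - 4 = -1)
A(T) = 1 + T (A(T) = T - 1*(-1) = T + 1 = 1 + T)
(A(-165) + 2967) - 5553 = ((1 - 165) + 2967) - 5553 = (-164 + 2967) - 5553 = 2803 - 5553 = -2750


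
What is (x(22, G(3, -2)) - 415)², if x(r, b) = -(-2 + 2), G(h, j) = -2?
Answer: 172225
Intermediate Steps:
x(r, b) = 0 (x(r, b) = -1*0 = 0)
(x(22, G(3, -2)) - 415)² = (0 - 415)² = (-415)² = 172225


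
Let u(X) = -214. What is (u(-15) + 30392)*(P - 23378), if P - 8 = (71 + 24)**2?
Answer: -432903410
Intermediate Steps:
P = 9033 (P = 8 + (71 + 24)**2 = 8 + 95**2 = 8 + 9025 = 9033)
(u(-15) + 30392)*(P - 23378) = (-214 + 30392)*(9033 - 23378) = 30178*(-14345) = -432903410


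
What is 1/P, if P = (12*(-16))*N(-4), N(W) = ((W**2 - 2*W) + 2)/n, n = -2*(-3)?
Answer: -1/832 ≈ -0.0012019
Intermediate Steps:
n = 6
N(W) = 1/3 - W/3 + W**2/6 (N(W) = ((W**2 - 2*W) + 2)/6 = (2 + W**2 - 2*W)*(1/6) = 1/3 - W/3 + W**2/6)
P = -832 (P = (12*(-16))*(1/3 - 1/3*(-4) + (1/6)*(-4)**2) = -192*(1/3 + 4/3 + (1/6)*16) = -192*(1/3 + 4/3 + 8/3) = -192*13/3 = -832)
1/P = 1/(-832) = -1/832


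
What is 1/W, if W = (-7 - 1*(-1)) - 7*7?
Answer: -1/55 ≈ -0.018182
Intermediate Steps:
W = -55 (W = (-7 + 1) - 49 = -6 - 49 = -55)
1/W = 1/(-55) = -1/55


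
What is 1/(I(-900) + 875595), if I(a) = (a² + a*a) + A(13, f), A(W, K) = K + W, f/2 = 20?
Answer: 1/2495648 ≈ 4.0070e-7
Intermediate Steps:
f = 40 (f = 2*20 = 40)
I(a) = 53 + 2*a² (I(a) = (a² + a*a) + (40 + 13) = (a² + a²) + 53 = 2*a² + 53 = 53 + 2*a²)
1/(I(-900) + 875595) = 1/((53 + 2*(-900)²) + 875595) = 1/((53 + 2*810000) + 875595) = 1/((53 + 1620000) + 875595) = 1/(1620053 + 875595) = 1/2495648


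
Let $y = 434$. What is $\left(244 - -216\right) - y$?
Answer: $26$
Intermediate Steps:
$\left(244 - -216\right) - y = \left(244 - -216\right) - 434 = \left(244 + 216\right) - 434 = 460 - 434 = 26$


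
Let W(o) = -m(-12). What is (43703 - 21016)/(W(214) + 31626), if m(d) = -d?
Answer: 22687/31614 ≈ 0.71762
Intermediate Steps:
W(o) = -12 (W(o) = -(-1)*(-12) = -1*12 = -12)
(43703 - 21016)/(W(214) + 31626) = (43703 - 21016)/(-12 + 31626) = 22687/31614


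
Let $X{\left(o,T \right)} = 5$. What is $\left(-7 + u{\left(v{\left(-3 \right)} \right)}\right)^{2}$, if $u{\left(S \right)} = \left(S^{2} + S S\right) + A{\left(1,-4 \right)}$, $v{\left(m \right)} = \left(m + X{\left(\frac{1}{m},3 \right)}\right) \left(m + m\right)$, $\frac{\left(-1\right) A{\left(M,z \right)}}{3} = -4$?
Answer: $85849$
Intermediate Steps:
$A{\left(M,z \right)} = 12$ ($A{\left(M,z \right)} = \left(-3\right) \left(-4\right) = 12$)
$v{\left(m \right)} = 2 m \left(5 + m\right)$ ($v{\left(m \right)} = \left(m + 5\right) \left(m + m\right) = \left(5 + m\right) 2 m = 2 m \left(5 + m\right)$)
$u{\left(S \right)} = 12 + 2 S^{2}$ ($u{\left(S \right)} = \left(S^{2} + S S\right) + 12 = \left(S^{2} + S^{2}\right) + 12 = 2 S^{2} + 12 = 12 + 2 S^{2}$)
$\left(-7 + u{\left(v{\left(-3 \right)} \right)}\right)^{2} = \left(-7 + \left(12 + 2 \left(2 \left(-3\right) \left(5 - 3\right)\right)^{2}\right)\right)^{2} = \left(-7 + \left(12 + 2 \left(2 \left(-3\right) 2\right)^{2}\right)\right)^{2} = \left(-7 + \left(12 + 2 \left(-12\right)^{2}\right)\right)^{2} = \left(-7 + \left(12 + 2 \cdot 144\right)\right)^{2} = \left(-7 + \left(12 + 288\right)\right)^{2} = \left(-7 + 300\right)^{2} = 293^{2} = 85849$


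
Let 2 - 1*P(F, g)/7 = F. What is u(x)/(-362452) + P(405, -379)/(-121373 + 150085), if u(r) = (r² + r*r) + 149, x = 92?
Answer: -10221567/70315688 ≈ -0.14537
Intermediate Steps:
u(r) = 149 + 2*r² (u(r) = (r² + r²) + 149 = 2*r² + 149 = 149 + 2*r²)
P(F, g) = 14 - 7*F
u(x)/(-362452) + P(405, -379)/(-121373 + 150085) = (149 + 2*92²)/(-362452) + (14 - 7*405)/(-121373 + 150085) = (149 + 2*8464)*(-1/362452) + (14 - 2835)/28712 = (149 + 16928)*(-1/362452) - 2821*1/28712 = 17077*(-1/362452) - 2821/28712 = -17077/362452 - 2821/28712 = -10221567/70315688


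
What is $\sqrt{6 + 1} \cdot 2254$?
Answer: $2254 \sqrt{7} \approx 5963.5$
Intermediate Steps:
$\sqrt{6 + 1} \cdot 2254 = \sqrt{7} \cdot 2254 = 2254 \sqrt{7}$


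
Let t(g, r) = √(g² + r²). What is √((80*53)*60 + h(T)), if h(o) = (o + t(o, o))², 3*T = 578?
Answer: 2*√(822963 + 167042*√2)/3 ≈ 686.12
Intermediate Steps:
T = 578/3 (T = (⅓)*578 = 578/3 ≈ 192.67)
h(o) = (o + √2*√(o²))² (h(o) = (o + √(o² + o²))² = (o + √(2*o²))² = (o + √2*√(o²))²)
√((80*53)*60 + h(T)) = √((80*53)*60 + (578/3 + √2*√((578/3)²))²) = √(4240*60 + (578/3 + √2*√(334084/9))²) = √(254400 + (578/3 + √2*(578/3))²) = √(254400 + (578/3 + 578*√2/3)²)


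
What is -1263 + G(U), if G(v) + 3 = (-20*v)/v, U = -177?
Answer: -1286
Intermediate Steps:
G(v) = -23 (G(v) = -3 + (-20*v)/v = -3 - 20 = -23)
-1263 + G(U) = -1263 - 23 = -1286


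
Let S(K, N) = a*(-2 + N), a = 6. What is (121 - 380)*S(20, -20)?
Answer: 34188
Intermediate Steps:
S(K, N) = -12 + 6*N (S(K, N) = 6*(-2 + N) = -12 + 6*N)
(121 - 380)*S(20, -20) = (121 - 380)*(-12 + 6*(-20)) = -259*(-12 - 120) = -259*(-132) = 34188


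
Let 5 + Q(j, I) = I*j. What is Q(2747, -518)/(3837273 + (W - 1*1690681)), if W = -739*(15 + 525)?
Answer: -83703/102796 ≈ -0.81426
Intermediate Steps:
Q(j, I) = -5 + I*j
W = -399060 (W = -739*540 = -399060)
Q(2747, -518)/(3837273 + (W - 1*1690681)) = (-5 - 518*2747)/(3837273 + (-399060 - 1*1690681)) = (-5 - 1422946)/(3837273 + (-399060 - 1690681)) = -1422951/(3837273 - 2089741) = -1422951/1747532 = -1422951*1/1747532 = -83703/102796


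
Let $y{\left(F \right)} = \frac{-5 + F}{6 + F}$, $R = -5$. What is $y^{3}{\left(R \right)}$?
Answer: $-1000$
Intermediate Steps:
$y{\left(F \right)} = \frac{-5 + F}{6 + F}$
$y^{3}{\left(R \right)} = \left(\frac{-5 - 5}{6 - 5}\right)^{3} = \left(1^{-1} \left(-10\right)\right)^{3} = \left(1 \left(-10\right)\right)^{3} = \left(-10\right)^{3} = -1000$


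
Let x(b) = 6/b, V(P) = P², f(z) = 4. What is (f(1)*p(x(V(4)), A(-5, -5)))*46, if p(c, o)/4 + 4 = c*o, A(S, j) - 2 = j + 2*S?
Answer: -6532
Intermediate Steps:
A(S, j) = 2 + j + 2*S (A(S, j) = 2 + (j + 2*S) = 2 + j + 2*S)
p(c, o) = -16 + 4*c*o (p(c, o) = -16 + 4*(c*o) = -16 + 4*c*o)
(f(1)*p(x(V(4)), A(-5, -5)))*46 = (4*(-16 + 4*(6/(4²))*(2 - 5 + 2*(-5))))*46 = (4*(-16 + 4*(6/16)*(2 - 5 - 10)))*46 = (4*(-16 + 4*(6*(1/16))*(-13)))*46 = (4*(-16 + 4*(3/8)*(-13)))*46 = (4*(-16 - 39/2))*46 = (4*(-71/2))*46 = -142*46 = -6532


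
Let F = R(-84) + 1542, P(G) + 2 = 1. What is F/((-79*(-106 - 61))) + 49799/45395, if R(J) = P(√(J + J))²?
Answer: 727042692/598896235 ≈ 1.2140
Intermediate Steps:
P(G) = -1 (P(G) = -2 + 1 = -1)
R(J) = 1 (R(J) = (-1)² = 1)
F = 1543 (F = 1 + 1542 = 1543)
F/((-79*(-106 - 61))) + 49799/45395 = 1543/((-79*(-106 - 61))) + 49799/45395 = 1543/((-79*(-167))) + 49799*(1/45395) = 1543/13193 + 49799/45395 = 727042692/598896235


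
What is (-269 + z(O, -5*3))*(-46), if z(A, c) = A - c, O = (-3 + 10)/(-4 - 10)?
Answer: 11707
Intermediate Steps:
O = -½ (O = 7/(-14) = 7*(-1/14) = -½ ≈ -0.50000)
(-269 + z(O, -5*3))*(-46) = (-269 + (-½ - (-5)*3))*(-46) = (-269 + (-½ - 1*(-15)))*(-46) = (-269 + (-½ + 15))*(-46) = (-269 + 29/2)*(-46) = -509/2*(-46) = 11707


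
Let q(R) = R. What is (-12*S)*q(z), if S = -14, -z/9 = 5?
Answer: -7560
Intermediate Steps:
z = -45 (z = -9*5 = -45)
(-12*S)*q(z) = -12*(-14)*(-45) = 168*(-45) = -7560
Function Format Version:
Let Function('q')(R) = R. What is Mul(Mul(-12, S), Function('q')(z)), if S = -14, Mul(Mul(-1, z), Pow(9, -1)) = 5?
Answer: -7560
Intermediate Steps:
z = -45 (z = Mul(-9, 5) = -45)
Mul(Mul(-12, S), Function('q')(z)) = Mul(Mul(-12, -14), -45) = Mul(168, -45) = -7560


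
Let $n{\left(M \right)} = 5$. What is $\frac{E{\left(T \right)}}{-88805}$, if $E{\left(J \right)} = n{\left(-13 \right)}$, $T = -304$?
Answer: $- \frac{1}{17761} \approx -5.6303 \cdot 10^{-5}$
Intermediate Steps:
$E{\left(J \right)} = 5$
$\frac{E{\left(T \right)}}{-88805} = \frac{5}{-88805} = 5 \left(- \frac{1}{88805}\right) = - \frac{1}{17761}$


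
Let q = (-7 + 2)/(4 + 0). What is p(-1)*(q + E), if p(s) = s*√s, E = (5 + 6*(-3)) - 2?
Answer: 65*I/4 ≈ 16.25*I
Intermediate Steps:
q = -5/4 ≈ -1.2500
E = -15 (E = (5 - 18) - 2 = -13 - 2 = -15)
p(s) = s^(3/2)
p(-1)*(q + E) = (-1)^(3/2)*(-5/4 - 15) = -I*(-65/4) = 65*I/4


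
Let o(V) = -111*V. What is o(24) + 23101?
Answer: 20437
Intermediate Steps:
o(24) + 23101 = -111*24 + 23101 = -2664 + 23101 = 20437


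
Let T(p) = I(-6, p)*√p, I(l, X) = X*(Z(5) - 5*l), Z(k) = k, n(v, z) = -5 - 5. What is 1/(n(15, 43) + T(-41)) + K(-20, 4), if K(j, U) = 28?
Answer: 472798618/16885665 + 287*I*√41/16885665 ≈ 28.0 + 0.00010883*I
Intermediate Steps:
n(v, z) = -10
I(l, X) = X*(5 - 5*l)
T(p) = 35*p^(3/2) (T(p) = (5*p*(1 - 1*(-6)))*√p = (5*p*(1 + 6))*√p = (5*p*7)*√p = (35*p)*√p = 35*p^(3/2))
1/(n(15, 43) + T(-41)) + K(-20, 4) = 1/(-10 + 35*(-41)^(3/2)) + 28 = 1/(-10 + 35*(-41*I*√41)) + 28 = 1/(-10 - 1435*I*√41) + 28 = 28 + 1/(-10 - 1435*I*√41)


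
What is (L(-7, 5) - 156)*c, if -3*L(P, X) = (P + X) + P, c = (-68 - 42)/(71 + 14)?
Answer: 198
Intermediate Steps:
c = -22/17 (c = -110/85 = -110*1/85 = -22/17 ≈ -1.2941)
L(P, X) = -2*P/3 - X/3 (L(P, X) = -((P + X) + P)/3 = -(X + 2*P)/3 = -2*P/3 - X/3)
(L(-7, 5) - 156)*c = ((-⅔*(-7) - ⅓*5) - 156)*(-22/17) = ((14/3 - 5/3) - 156)*(-22/17) = (3 - 156)*(-22/17) = -153*(-22/17) = 198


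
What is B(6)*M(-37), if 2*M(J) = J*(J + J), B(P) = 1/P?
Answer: 1369/6 ≈ 228.17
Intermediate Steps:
M(J) = J² (M(J) = (J*(J + J))/2 = (J*(2*J))/2 = (2*J²)/2 = J²)
B(6)*M(-37) = (-37)²/6 = (⅙)*1369 = 1369/6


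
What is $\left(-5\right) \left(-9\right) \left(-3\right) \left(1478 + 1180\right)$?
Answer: $-358830$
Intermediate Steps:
$\left(-5\right) \left(-9\right) \left(-3\right) \left(1478 + 1180\right) = 45 \left(-3\right) 2658 = \left(-135\right) 2658 = -358830$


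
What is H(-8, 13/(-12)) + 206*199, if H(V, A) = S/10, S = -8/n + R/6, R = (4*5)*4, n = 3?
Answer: 614926/15 ≈ 40995.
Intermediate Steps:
R = 80 (R = 20*4 = 80)
S = 32/3 (S = -8/3 + 80/6 = -8*⅓ + 80*(⅙) = -8/3 + 40/3 = 32/3 ≈ 10.667)
H(V, A) = 16/15 (H(V, A) = (32/3)/10 = (32/3)*(⅒) = 16/15)
H(-8, 13/(-12)) + 206*199 = 16/15 + 206*199 = 16/15 + 40994 = 614926/15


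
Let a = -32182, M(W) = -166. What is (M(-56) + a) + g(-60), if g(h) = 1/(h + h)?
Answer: -3881761/120 ≈ -32348.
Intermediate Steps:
g(h) = 1/(2*h)
(M(-56) + a) + g(-60) = (-166 - 32182) + (½)/(-60) = -32348 + (½)*(-1/60) = -32348 - 1/120 = -3881761/120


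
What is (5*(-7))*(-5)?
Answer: 175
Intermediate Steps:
(5*(-7))*(-5) = -35*(-5) = 175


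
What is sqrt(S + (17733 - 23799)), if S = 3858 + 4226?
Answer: sqrt(2018) ≈ 44.922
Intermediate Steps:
S = 8084
sqrt(S + (17733 - 23799)) = sqrt(8084 + (17733 - 23799)) = sqrt(8084 - 6066) = sqrt(2018)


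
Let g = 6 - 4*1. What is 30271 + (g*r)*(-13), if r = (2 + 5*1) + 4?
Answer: 29985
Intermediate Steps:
g = 2 (g = 6 - 4 = 2)
r = 11 (r = (2 + 5) + 4 = 7 + 4 = 11)
30271 + (g*r)*(-13) = 30271 + (2*11)*(-13) = 30271 + 22*(-13) = 30271 - 286 = 29985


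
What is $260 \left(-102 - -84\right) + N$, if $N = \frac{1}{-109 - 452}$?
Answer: $- \frac{2625481}{561} \approx -4680.0$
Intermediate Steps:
$N = - \frac{1}{561}$ ($N = \frac{1}{-561} = - \frac{1}{561} \approx -0.0017825$)
$260 \left(-102 - -84\right) + N = 260 \left(-102 - -84\right) - \frac{1}{561} = 260 \left(-102 + 84\right) - \frac{1}{561} = 260 \left(-18\right) - \frac{1}{561} = -4680 - \frac{1}{561} = - \frac{2625481}{561}$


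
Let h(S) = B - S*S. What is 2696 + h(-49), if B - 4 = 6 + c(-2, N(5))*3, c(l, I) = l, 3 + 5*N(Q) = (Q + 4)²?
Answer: 299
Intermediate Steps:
N(Q) = -⅗ + (4 + Q)²/5 (N(Q) = -⅗ + (Q + 4)²/5 = -⅗ + (4 + Q)²/5)
B = 4 (B = 4 + (6 - 2*3) = 4 + (6 - 6) = 4 + 0 = 4)
h(S) = 4 - S² (h(S) = 4 - S*S = 4 - S²)
2696 + h(-49) = 2696 + (4 - 1*(-49)²) = 2696 + (4 - 1*2401) = 2696 + (4 - 2401) = 2696 - 2397 = 299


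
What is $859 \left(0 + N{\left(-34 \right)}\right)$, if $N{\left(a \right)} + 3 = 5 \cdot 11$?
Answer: $44668$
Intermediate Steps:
$N{\left(a \right)} = 52$ ($N{\left(a \right)} = -3 + 5 \cdot 11 = -3 + 55 = 52$)
$859 \left(0 + N{\left(-34 \right)}\right) = 859 \left(0 + 52\right) = 859 \cdot 52 = 44668$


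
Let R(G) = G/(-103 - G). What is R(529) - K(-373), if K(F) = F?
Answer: 235207/632 ≈ 372.16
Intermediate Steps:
R(529) - K(-373) = -1*529/(103 + 529) - 1*(-373) = -1*529/632 + 373 = -1*529*1/632 + 373 = -529/632 + 373 = 235207/632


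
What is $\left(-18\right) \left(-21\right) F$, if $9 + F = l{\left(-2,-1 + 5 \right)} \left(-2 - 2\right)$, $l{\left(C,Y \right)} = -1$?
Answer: $-1890$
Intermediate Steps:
$F = -5$ ($F = -9 - \left(-2 - 2\right) = -9 - -4 = -9 + 4 = -5$)
$\left(-18\right) \left(-21\right) F = \left(-18\right) \left(-21\right) \left(-5\right) = 378 \left(-5\right) = -1890$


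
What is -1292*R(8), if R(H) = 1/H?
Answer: -323/2 ≈ -161.50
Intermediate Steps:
-1292*R(8) = -1292/8 = -1292*⅛ = -323/2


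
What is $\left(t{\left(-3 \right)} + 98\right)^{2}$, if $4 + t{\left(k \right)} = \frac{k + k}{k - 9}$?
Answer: $\frac{35721}{4} \approx 8930.3$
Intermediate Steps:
$t{\left(k \right)} = -4 + \frac{2 k}{-9 + k}$ ($t{\left(k \right)} = -4 + \frac{k + k}{k - 9} = -4 + \frac{2 k}{-9 + k}$)
$\left(t{\left(-3 \right)} + 98\right)^{2} = \left(\frac{2 \left(18 - -3\right)}{-9 - 3} + 98\right)^{2} = \left(\frac{2 \left(18 + 3\right)}{-12} + 98\right)^{2} = \left(2 \left(- \frac{1}{12}\right) 21 + 98\right)^{2} = \left(- \frac{7}{2} + 98\right)^{2} = \left(\frac{189}{2}\right)^{2} = \frac{35721}{4}$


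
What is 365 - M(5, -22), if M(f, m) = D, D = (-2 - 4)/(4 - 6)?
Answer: 362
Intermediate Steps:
D = 3 (D = -6/(-2) = -6*(-1/2) = 3)
M(f, m) = 3
365 - M(5, -22) = 365 - 1*3 = 365 - 3 = 362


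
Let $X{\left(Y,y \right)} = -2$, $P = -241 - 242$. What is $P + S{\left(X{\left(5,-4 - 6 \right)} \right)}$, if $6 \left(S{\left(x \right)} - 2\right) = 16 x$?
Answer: $- \frac{1459}{3} \approx -486.33$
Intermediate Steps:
$P = -483$ ($P = -241 - 242 = -483$)
$S{\left(x \right)} = 2 + \frac{8 x}{3}$ ($S{\left(x \right)} = 2 + \frac{16 x}{6} = 2 + \frac{8 x}{3}$)
$P + S{\left(X{\left(5,-4 - 6 \right)} \right)} = -483 + \left(2 + \frac{8}{3} \left(-2\right)\right) = -483 + \left(2 - \frac{16}{3}\right) = -483 - \frac{10}{3} = - \frac{1459}{3}$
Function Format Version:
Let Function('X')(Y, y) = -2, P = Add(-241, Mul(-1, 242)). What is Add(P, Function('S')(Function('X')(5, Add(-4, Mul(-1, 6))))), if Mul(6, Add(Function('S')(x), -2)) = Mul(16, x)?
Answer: Rational(-1459, 3) ≈ -486.33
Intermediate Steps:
P = -483 (P = Add(-241, -242) = -483)
Function('S')(x) = Add(2, Mul(Rational(8, 3), x)) (Function('S')(x) = Add(2, Mul(Rational(1, 6), Mul(16, x))) = Add(2, Mul(Rational(8, 3), x)))
Add(P, Function('S')(Function('X')(5, Add(-4, Mul(-1, 6))))) = Add(-483, Add(2, Mul(Rational(8, 3), -2))) = Add(-483, Add(2, Rational(-16, 3))) = Add(-483, Rational(-10, 3)) = Rational(-1459, 3)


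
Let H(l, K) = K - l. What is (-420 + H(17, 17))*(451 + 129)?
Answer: -243600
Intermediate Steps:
(-420 + H(17, 17))*(451 + 129) = (-420 + (17 - 1*17))*(451 + 129) = (-420 + (17 - 17))*580 = (-420 + 0)*580 = -420*580 = -243600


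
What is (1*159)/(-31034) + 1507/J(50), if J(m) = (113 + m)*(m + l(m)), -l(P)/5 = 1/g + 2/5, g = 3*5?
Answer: 12418053/65761046 ≈ 0.18884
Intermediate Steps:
g = 15
l(P) = -7/3 (l(P) = -5*(1/15 + 2/5) = -5*7/15 = -7/3)
J(m) = (113 + m)*(-7/3 + m) (J(m) = (113 + m)*(m - 7/3) = (113 + m)*(-7/3 + m))
(1*159)/(-31034) + 1507/J(50) = (1*159)/(-31034) + 1507/(-791/3 + 50**2 + (332/3)*50) = 159*(-1/31034) + 1507/(-791/3 + 2500 + 16600/3) = -159/31034 + 1507/(23309/3) = -159/31034 + 1507*(3/23309) = -159/31034 + 411/2119 = 12418053/65761046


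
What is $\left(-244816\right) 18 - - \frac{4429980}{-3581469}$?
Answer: $- \frac{1753602321628}{397941} \approx -4.4067 \cdot 10^{6}$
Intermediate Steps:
$\left(-244816\right) 18 - - \frac{4429980}{-3581469} = -4406688 - \left(-4429980\right) \left(- \frac{1}{3581469}\right) = -4406688 - \frac{492220}{397941} = - \frac{1753602321628}{397941}$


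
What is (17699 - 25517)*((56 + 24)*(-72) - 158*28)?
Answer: 79618512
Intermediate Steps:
(17699 - 25517)*((56 + 24)*(-72) - 158*28) = -7818*(80*(-72) - 4424) = -7818*(-5760 - 4424) = -7818*(-10184) = 79618512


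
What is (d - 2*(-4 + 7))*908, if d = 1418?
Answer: 1282096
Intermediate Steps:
(d - 2*(-4 + 7))*908 = (1418 - 2*(-4 + 7))*908 = (1418 - 2*3)*908 = (1418 - 6)*908 = 1412*908 = 1282096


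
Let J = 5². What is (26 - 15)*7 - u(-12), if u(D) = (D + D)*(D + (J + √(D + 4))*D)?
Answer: -7411 - 576*I*√2 ≈ -7411.0 - 814.59*I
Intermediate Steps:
J = 25
u(D) = 2*D*(D + D*(25 + √(4 + D))) (u(D) = (D + D)*(D + (25 + √(D + 4))*D) = (2*D)*(D + (25 + √(4 + D))*D) = (2*D)*(D + D*(25 + √(4 + D))) = 2*D*(D + D*(25 + √(4 + D))))
(26 - 15)*7 - u(-12) = (26 - 15)*7 - 2*(-12)²*(26 + √(4 - 12)) = 11*7 - 2*144*(26 + √(-8)) = 77 - 2*144*(26 + 2*I*√2) = 77 - (7488 + 576*I*√2) = 77 + (-7488 - 576*I*√2) = -7411 - 576*I*√2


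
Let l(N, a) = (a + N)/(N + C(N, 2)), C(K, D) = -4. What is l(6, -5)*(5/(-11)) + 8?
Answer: 171/22 ≈ 7.7727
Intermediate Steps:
l(N, a) = (N + a)/(-4 + N) (l(N, a) = (a + N)/(N - 4) = (N + a)/(-4 + N))
l(6, -5)*(5/(-11)) + 8 = ((6 - 5)/(-4 + 6))*(5/(-11)) + 8 = (1/2)*(5*(-1/11)) + 8 = ((½)*1)*(-5/11) + 8 = (½)*(-5/11) + 8 = -5/22 + 8 = 171/22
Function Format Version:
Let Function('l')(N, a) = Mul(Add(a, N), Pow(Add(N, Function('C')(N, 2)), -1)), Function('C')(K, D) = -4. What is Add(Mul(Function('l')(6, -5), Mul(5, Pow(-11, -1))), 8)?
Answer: Rational(171, 22) ≈ 7.7727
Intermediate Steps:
Function('l')(N, a) = Mul(Pow(Add(-4, N), -1), Add(N, a)) (Function('l')(N, a) = Mul(Add(a, N), Pow(Add(N, -4), -1)) = Mul(Add(N, a), Pow(Add(-4, N), -1)) = Mul(Pow(Add(-4, N), -1), Add(N, a)))
Add(Mul(Function('l')(6, -5), Mul(5, Pow(-11, -1))), 8) = Add(Mul(Mul(Pow(Add(-4, 6), -1), Add(6, -5)), Mul(5, Pow(-11, -1))), 8) = Add(Mul(Mul(Pow(2, -1), 1), Mul(5, Rational(-1, 11))), 8) = Add(Mul(Mul(Rational(1, 2), 1), Rational(-5, 11)), 8) = Add(Mul(Rational(1, 2), Rational(-5, 11)), 8) = Add(Rational(-5, 22), 8) = Rational(171, 22)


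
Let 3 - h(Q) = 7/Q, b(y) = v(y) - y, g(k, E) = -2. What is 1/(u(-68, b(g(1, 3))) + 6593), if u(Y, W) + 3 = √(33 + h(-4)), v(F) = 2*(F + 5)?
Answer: 26360/173712249 - 2*√151/173712249 ≈ 0.00015160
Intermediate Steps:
v(F) = 10 + 2*F (v(F) = 2*(5 + F) = 10 + 2*F)
b(y) = 10 + y (b(y) = (10 + 2*y) - y = 10 + y)
h(Q) = 3 - 7/Q
u(Y, W) = -3 + √151/2 (u(Y, W) = -3 + √(33 + (3 - 7/(-4))) = -3 + √(33 + (3 - 7*(-¼))) = -3 + √(33 + (3 + 7/4)) = -3 + √(33 + 19/4) = -3 + √(151/4) = -3 + √151/2)
1/(u(-68, b(g(1, 3))) + 6593) = 1/((-3 + √151/2) + 6593) = 1/(6590 + √151/2)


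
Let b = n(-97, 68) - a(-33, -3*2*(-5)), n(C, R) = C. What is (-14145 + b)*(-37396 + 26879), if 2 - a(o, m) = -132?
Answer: 151192392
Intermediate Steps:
a(o, m) = 134 (a(o, m) = 2 - 1*(-132) = 2 + 132 = 134)
b = -231 (b = -97 - 1*134 = -97 - 134 = -231)
(-14145 + b)*(-37396 + 26879) = (-14145 - 231)*(-37396 + 26879) = -14376*(-10517) = 151192392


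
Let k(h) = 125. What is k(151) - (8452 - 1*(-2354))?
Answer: -10681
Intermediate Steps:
k(151) - (8452 - 1*(-2354)) = 125 - (8452 - 1*(-2354)) = 125 - (8452 + 2354) = 125 - 1*10806 = 125 - 10806 = -10681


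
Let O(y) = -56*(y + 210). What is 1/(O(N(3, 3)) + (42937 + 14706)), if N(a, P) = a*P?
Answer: 1/45379 ≈ 2.2037e-5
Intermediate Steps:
N(a, P) = P*a
O(y) = -11760 - 56*y (O(y) = -56*(210 + y) = -11760 - 56*y)
1/(O(N(3, 3)) + (42937 + 14706)) = 1/((-11760 - 168*3) + (42937 + 14706)) = 1/((-11760 - 56*9) + 57643) = 1/((-11760 - 504) + 57643) = 1/(-12264 + 57643) = 1/45379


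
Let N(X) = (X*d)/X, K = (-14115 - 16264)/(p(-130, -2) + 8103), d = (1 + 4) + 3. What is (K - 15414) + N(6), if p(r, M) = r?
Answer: -7227201/469 ≈ -15410.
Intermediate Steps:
d = 8 (d = 5 + 3 = 8)
K = -1787/469 (K = (-14115 - 16264)/(-130 + 8103) = -30379/7973 = -30379*1/7973 = -1787/469 ≈ -3.8102)
N(X) = 8 (N(X) = (X*8)/X = (8*X)/X = 8)
(K - 15414) + N(6) = (-1787/469 - 15414) + 8 = -7230953/469 + 8 = -7227201/469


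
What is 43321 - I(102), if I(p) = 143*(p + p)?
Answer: 14149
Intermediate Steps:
I(p) = 286*p (I(p) = 143*(2*p) = 286*p)
43321 - I(102) = 43321 - 286*102 = 43321 - 1*29172 = 43321 - 29172 = 14149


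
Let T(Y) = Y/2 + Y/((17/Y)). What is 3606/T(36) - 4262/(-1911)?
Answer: 2295849/56693 ≈ 40.496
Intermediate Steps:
T(Y) = Y/2 + Y**2/17 (T(Y) = Y*(1/2) + Y*(Y/17) = Y/2 + Y**2/17)
3606/T(36) - 4262/(-1911) = 3606/(((1/34)*36*(17 + 2*36))) - 4262/(-1911) = 3606/(((1/34)*36*(17 + 72))) - 4262*(-1/1911) = 3606/(((1/34)*36*89)) + 4262/1911 = 3606/(1602/17) + 4262/1911 = 3606*(17/1602) + 4262/1911 = 10217/267 + 4262/1911 = 2295849/56693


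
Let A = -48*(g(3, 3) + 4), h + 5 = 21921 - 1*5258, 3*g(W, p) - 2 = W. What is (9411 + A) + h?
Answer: 25797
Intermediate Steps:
g(W, p) = 2/3 + W/3
h = 16658 (h = -5 + (21921 - 1*5258) = -5 + (21921 - 5258) = -5 + 16663 = 16658)
A = -272 (A = -48*((2/3 + (1/3)*3) + 4) = -48*((2/3 + 1) + 4) = -48*(5/3 + 4) = -48*17/3 = -272)
(9411 + A) + h = (9411 - 272) + 16658 = 9139 + 16658 = 25797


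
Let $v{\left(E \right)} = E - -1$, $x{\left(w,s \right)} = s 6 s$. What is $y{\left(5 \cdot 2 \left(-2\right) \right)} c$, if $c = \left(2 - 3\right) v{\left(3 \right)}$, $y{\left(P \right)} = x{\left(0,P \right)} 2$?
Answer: $-19200$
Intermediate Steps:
$x{\left(w,s \right)} = 6 s^{2}$ ($x{\left(w,s \right)} = 6 s s = 6 s^{2}$)
$v{\left(E \right)} = 1 + E$ ($v{\left(E \right)} = E + 1 = 1 + E$)
$y{\left(P \right)} = 12 P^{2}$ ($y{\left(P \right)} = 6 P^{2} \cdot 2 = 12 P^{2}$)
$c = -4$ ($c = \left(2 - 3\right) \left(1 + 3\right) = \left(-1\right) 4 = -4$)
$y{\left(5 \cdot 2 \left(-2\right) \right)} c = 12 \left(5 \cdot 2 \left(-2\right)\right)^{2} \left(-4\right) = 12 \left(10 \left(-2\right)\right)^{2} \left(-4\right) = 12 \left(-20\right)^{2} \left(-4\right) = 12 \cdot 400 \left(-4\right) = 4800 \left(-4\right) = -19200$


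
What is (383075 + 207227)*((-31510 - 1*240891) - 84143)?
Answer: -210468636288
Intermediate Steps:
(383075 + 207227)*((-31510 - 1*240891) - 84143) = 590302*((-31510 - 240891) - 84143) = 590302*(-272401 - 84143) = 590302*(-356544) = -210468636288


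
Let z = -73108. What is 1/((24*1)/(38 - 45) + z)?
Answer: -7/511780 ≈ -1.3678e-5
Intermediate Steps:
1/((24*1)/(38 - 45) + z) = 1/((24*1)/(38 - 45) - 73108) = 1/(24/(-7) - 73108) = 1/(24*(-⅐) - 73108) = 1/(-24/7 - 73108) = 1/(-511780/7) = -7/511780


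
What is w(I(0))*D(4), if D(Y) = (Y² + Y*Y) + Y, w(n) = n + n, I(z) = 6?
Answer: 432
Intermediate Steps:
w(n) = 2*n
D(Y) = Y + 2*Y² (D(Y) = (Y² + Y²) + Y = 2*Y² + Y = Y + 2*Y²)
w(I(0))*D(4) = (2*6)*(4*(1 + 2*4)) = 12*(4*(1 + 8)) = 12*(4*9) = 12*36 = 432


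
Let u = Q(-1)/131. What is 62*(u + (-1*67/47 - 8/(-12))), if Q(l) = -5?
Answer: -912764/18471 ≈ -49.416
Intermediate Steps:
u = -5/131 ≈ -0.038168
62*(u + (-1*67/47 - 8/(-12))) = 62*(-5/131 + (-1*67/47 - 8/(-12))) = 62*(-5/131 + (-67*1/47 - 8*(-1/12))) = 62*(-5/131 + (-67/47 + 2/3)) = 62*(-5/131 - 107/141) = 62*(-14722/18471) = -912764/18471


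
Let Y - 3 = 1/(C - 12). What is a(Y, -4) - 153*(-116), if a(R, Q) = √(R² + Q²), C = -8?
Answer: 17748 + √9881/20 ≈ 17753.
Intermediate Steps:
Y = 59/20 (Y = 3 + 1/(-8 - 12) = 3 + 1/(-20) = 3 - 1/20 = 59/20 ≈ 2.9500)
a(R, Q) = √(Q² + R²)
a(Y, -4) - 153*(-116) = √((-4)² + (59/20)²) - 153*(-116) = √(16 + 3481/400) + 17748 = √(9881/400) + 17748 = √9881/20 + 17748 = 17748 + √9881/20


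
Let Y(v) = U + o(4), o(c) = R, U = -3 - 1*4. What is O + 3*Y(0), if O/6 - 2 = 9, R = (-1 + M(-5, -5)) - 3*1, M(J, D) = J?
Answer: 18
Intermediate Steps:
U = -7 (U = -3 - 4 = -7)
R = -9 (R = (-1 - 5) - 3*1 = -6 - 3 = -9)
o(c) = -9
O = 66 (O = 12 + 6*9 = 12 + 54 = 66)
Y(v) = -16 (Y(v) = -7 - 9 = -16)
O + 3*Y(0) = 66 + 3*(-16) = 66 - 48 = 18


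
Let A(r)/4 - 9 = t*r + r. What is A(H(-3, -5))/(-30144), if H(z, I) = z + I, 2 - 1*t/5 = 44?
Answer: -1681/7536 ≈ -0.22306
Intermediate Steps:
t = -210 (t = 10 - 5*44 = 10 - 220 = -210)
H(z, I) = I + z
A(r) = 36 - 836*r (A(r) = 36 + 4*(-210*r + r) = 36 + 4*(-209*r) = 36 - 836*r)
A(H(-3, -5))/(-30144) = (36 - 836*(-5 - 3))/(-30144) = (36 - 836*(-8))*(-1/30144) = (36 + 6688)*(-1/30144) = 6724*(-1/30144) = -1681/7536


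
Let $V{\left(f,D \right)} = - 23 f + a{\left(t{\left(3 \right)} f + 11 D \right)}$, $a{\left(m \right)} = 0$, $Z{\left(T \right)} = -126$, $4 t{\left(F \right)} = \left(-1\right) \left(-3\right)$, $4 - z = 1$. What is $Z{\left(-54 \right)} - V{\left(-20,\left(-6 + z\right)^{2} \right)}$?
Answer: $-586$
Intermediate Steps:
$z = 3$ ($z = 4 - 1 = 3$)
$t{\left(F \right)} = \frac{3}{4}$ ($t{\left(F \right)} = \frac{\left(-1\right) \left(-3\right)}{4} = \frac{1}{4} \cdot 3 = \frac{3}{4}$)
$V{\left(f,D \right)} = - 23 f$ ($V{\left(f,D \right)} = - 23 f + 0 = - 23 f$)
$Z{\left(-54 \right)} - V{\left(-20,\left(-6 + z\right)^{2} \right)} = -126 - \left(-23\right) \left(-20\right) = -126 - 460 = -586$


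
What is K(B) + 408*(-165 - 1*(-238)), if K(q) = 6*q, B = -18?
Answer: 29676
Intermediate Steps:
K(B) + 408*(-165 - 1*(-238)) = 6*(-18) + 408*(-165 - 1*(-238)) = -108 + 408*(-165 + 238) = -108 + 408*73 = -108 + 29784 = 29676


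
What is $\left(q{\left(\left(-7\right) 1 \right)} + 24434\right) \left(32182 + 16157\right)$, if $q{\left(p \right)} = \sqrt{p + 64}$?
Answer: $1181115126 + 48339 \sqrt{57} \approx 1.1815 \cdot 10^{9}$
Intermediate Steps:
$q{\left(p \right)} = \sqrt{64 + p}$
$\left(q{\left(\left(-7\right) 1 \right)} + 24434\right) \left(32182 + 16157\right) = \left(\sqrt{64 - 7} + 24434\right) \left(32182 + 16157\right) = \left(\sqrt{64 - 7} + 24434\right) 48339 = \left(\sqrt{57} + 24434\right) 48339 = \left(24434 + \sqrt{57}\right) 48339 = 1181115126 + 48339 \sqrt{57}$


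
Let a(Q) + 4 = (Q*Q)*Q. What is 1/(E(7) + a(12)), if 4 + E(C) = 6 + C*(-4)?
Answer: 1/1698 ≈ 0.00058893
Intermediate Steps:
a(Q) = -4 + Q³ (a(Q) = -4 + (Q*Q)*Q = -4 + Q²*Q = -4 + Q³)
E(C) = 2 - 4*C (E(C) = -4 + (6 + C*(-4)) = -4 + (6 - 4*C) = 2 - 4*C)
1/(E(7) + a(12)) = 1/((2 - 4*7) + (-4 + 12³)) = 1/((2 - 28) + (-4 + 1728)) = 1/(-26 + 1724) = 1/1698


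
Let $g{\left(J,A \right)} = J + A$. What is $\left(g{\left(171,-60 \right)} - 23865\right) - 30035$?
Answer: $-53789$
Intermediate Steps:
$g{\left(J,A \right)} = A + J$
$\left(g{\left(171,-60 \right)} - 23865\right) - 30035 = \left(\left(-60 + 171\right) - 23865\right) - 30035 = \left(111 - 23865\right) - 30035 = -23754 - 30035 = -53789$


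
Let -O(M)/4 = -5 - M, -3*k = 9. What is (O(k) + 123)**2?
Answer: 17161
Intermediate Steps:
k = -3 (k = -1/3*9 = -3)
O(M) = 20 + 4*M (O(M) = -4*(-5 - M) = 20 + 4*M)
(O(k) + 123)**2 = ((20 + 4*(-3)) + 123)**2 = ((20 - 12) + 123)**2 = (8 + 123)**2 = 131**2 = 17161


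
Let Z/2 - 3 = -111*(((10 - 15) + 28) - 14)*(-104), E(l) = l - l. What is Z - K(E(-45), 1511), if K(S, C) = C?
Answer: 206287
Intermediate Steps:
E(l) = 0
Z = 207798 (Z = 6 + 2*(-111*(((10 - 15) + 28) - 14)*(-104)) = 6 + 2*(-111*((-5 + 28) - 14)*(-104)) = 6 + 2*(-111*(23 - 14)*(-104)) = 6 + 2*(-111*9*(-104)) = 6 + 2*(-999*(-104)) = 6 + 2*103896 = 6 + 207792 = 207798)
Z - K(E(-45), 1511) = 207798 - 1*1511 = 207798 - 1511 = 206287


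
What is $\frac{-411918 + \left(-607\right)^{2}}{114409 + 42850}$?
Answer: $- \frac{43469}{157259} \approx -0.27642$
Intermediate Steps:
$\frac{-411918 + \left(-607\right)^{2}}{114409 + 42850} = \frac{-411918 + 368449}{157259} = \left(-43469\right) \frac{1}{157259} = - \frac{43469}{157259}$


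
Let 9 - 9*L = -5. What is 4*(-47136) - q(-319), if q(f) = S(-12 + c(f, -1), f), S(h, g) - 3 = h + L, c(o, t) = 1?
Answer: -1696838/9 ≈ -1.8854e+5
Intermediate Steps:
L = 14/9 (L = 1 - ⅑*(-5) = 1 + 5/9 = 14/9 ≈ 1.5556)
S(h, g) = 41/9 + h (S(h, g) = 3 + (h + 14/9) = 3 + (14/9 + h) = 41/9 + h)
q(f) = -58/9 (q(f) = 41/9 + (-12 + 1) = 41/9 - 11 = -58/9)
4*(-47136) - q(-319) = 4*(-47136) - 1*(-58/9) = -188544 + 58/9 = -1696838/9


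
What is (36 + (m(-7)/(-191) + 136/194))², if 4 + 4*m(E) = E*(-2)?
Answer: 1848063519225/1372998916 ≈ 1346.0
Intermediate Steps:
m(E) = -1 - E/2 (m(E) = -1 + (E*(-2))/4 = -1 + (-2*E)/4 = -1 - E/2)
(36 + (m(-7)/(-191) + 136/194))² = (36 + ((-1 - ½*(-7))/(-191) + 136/194))² = (36 + ((-1 + 7/2)*(-1/191) + 136*(1/194)))² = (36 + ((5/2)*(-1/191) + 68/97))² = (36 + (-5/382 + 68/97))² = (36 + 25491/37054)² = (1359435/37054)² = 1848063519225/1372998916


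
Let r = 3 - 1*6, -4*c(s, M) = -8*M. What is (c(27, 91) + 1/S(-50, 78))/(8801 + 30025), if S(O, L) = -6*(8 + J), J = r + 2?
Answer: 7643/1630692 ≈ 0.0046870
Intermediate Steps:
c(s, M) = 2*M (c(s, M) = -(-2)*M = 2*M)
r = -3 (r = 3 - 6 = -3)
J = -1 (J = -3 + 2 = -1)
S(O, L) = -42 (S(O, L) = -6*(8 - 1) = -6*7 = -42)
(c(27, 91) + 1/S(-50, 78))/(8801 + 30025) = (2*91 + 1/(-42))/(8801 + 30025) = (182 - 1/42)/38826 = (7643/42)*(1/38826) = 7643/1630692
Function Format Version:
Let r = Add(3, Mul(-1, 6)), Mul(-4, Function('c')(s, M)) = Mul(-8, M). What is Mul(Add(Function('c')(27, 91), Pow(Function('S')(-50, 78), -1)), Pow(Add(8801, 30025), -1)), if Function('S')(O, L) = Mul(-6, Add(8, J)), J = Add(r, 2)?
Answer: Rational(7643, 1630692) ≈ 0.0046870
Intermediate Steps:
Function('c')(s, M) = Mul(2, M) (Function('c')(s, M) = Mul(Rational(-1, 4), Mul(-8, M)) = Mul(2, M))
r = -3 (r = Add(3, -6) = -3)
J = -1 (J = Add(-3, 2) = -1)
Function('S')(O, L) = -42 (Function('S')(O, L) = Mul(-6, Add(8, -1)) = Mul(-6, 7) = -42)
Mul(Add(Function('c')(27, 91), Pow(Function('S')(-50, 78), -1)), Pow(Add(8801, 30025), -1)) = Mul(Add(Mul(2, 91), Pow(-42, -1)), Pow(Add(8801, 30025), -1)) = Mul(Add(182, Rational(-1, 42)), Pow(38826, -1)) = Mul(Rational(7643, 42), Rational(1, 38826)) = Rational(7643, 1630692)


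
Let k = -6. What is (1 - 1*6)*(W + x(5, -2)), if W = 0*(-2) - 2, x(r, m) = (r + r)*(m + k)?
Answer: 410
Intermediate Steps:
x(r, m) = 2*r*(-6 + m) (x(r, m) = (r + r)*(m - 6) = (2*r)*(-6 + m) = 2*r*(-6 + m))
W = -2 (W = 0 - 2 = -2)
(1 - 1*6)*(W + x(5, -2)) = (1 - 1*6)*(-2 + 2*5*(-6 - 2)) = (1 - 6)*(-2 + 2*5*(-8)) = -5*(-2 - 80) = -5*(-82) = 410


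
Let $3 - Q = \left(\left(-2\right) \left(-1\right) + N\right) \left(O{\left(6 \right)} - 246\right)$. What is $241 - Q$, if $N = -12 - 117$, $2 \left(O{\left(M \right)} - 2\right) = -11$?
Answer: $\frac{63849}{2} \approx 31925.0$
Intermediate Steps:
$O{\left(M \right)} = - \frac{7}{2}$ ($O{\left(M \right)} = 2 + \frac{1}{2} \left(-11\right) = 2 - \frac{11}{2} = - \frac{7}{2}$)
$N = -129$
$Q = - \frac{63367}{2}$ ($Q = 3 - \left(\left(-2\right) \left(-1\right) - 129\right) \left(- \frac{7}{2} - 246\right) = 3 - \left(2 - 129\right) \left(- \frac{499}{2}\right) = 3 - \left(-127\right) \left(- \frac{499}{2}\right) = 3 - \frac{63373}{2} = - \frac{63367}{2} \approx -31684.0$)
$241 - Q = 241 - - \frac{63367}{2} = 241 + \frac{63367}{2} = \frac{63849}{2}$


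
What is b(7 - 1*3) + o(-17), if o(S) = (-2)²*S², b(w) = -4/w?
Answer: 1155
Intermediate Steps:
o(S) = 4*S²
b(7 - 1*3) + o(-17) = -4/(7 - 1*3) + 4*(-17)² = -4/(7 - 3) + 4*289 = -4/4 + 1156 = -4*¼ + 1156 = -1 + 1156 = 1155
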